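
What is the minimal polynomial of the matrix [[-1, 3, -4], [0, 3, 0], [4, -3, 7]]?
The characteristic polynomial factors as (x - 3)^3. The minimal polynomial is ∏(x - λ)^{k_λ} where k_λ is the size of the largest Jordan block at λ.

For λ = 3: rank(A - 3I) = 1, and the largest Jordan block has size 2 (the smallest k with rank((A - 3I)^k) = rank((A - 3I)^(k+1))).

So m_A(x) = (x - 3)^2.

m_A(x) = (x - 3)^2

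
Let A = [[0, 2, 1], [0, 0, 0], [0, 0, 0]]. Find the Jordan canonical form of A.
The characteristic polynomial is det(xI - A) = x^3, so the eigenvalues are 0 (algebraic multiplicity 3).

For λ = 0: rank(A) = 1, rank(A^2) = 0. The eigenspace has dimension 3 - 1 = 2, so there are 2 Jordan blocks; the rank sequence gives block sizes [2, 1].

Assembling the blocks gives the Jordan form J above.

J = [[0, 1, 0], [0, 0, 0], [0, 0, 0]]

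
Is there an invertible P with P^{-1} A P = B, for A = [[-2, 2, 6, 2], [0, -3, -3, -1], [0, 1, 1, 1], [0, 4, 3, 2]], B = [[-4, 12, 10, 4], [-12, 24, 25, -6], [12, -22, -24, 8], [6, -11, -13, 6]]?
trace(A) = -2 but trace(B) = 2. The trace is a similarity invariant, so A and B are not similar.

No.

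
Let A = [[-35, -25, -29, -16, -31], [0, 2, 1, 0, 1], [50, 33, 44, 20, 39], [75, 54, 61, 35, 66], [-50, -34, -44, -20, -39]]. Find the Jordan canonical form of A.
J = [[-5, 0, 0, 0, 0], [0, 1, 1, 0, 0], [0, 0, 1, 0, 0], [0, 0, 0, 5, 1], [0, 0, 0, 0, 5]]

The characteristic polynomial is det(xI - A) = (x - 5)^2(x - 1)^2(x + 5), so the eigenvalues are -5 (algebraic multiplicity 1), 1 (algebraic multiplicity 2), 5 (algebraic multiplicity 2).

For λ = -5: algebraic multiplicity 1 gives one 1×1 block.

For λ = 1: rank(A - I) = 4, rank((A - I)^2) = 3. The eigenspace has dimension 5 - 4 = 1, so there is 1 Jordan block; the rank sequence gives block sizes [2].

For λ = 5: rank(A - 5I) = 4, rank((A - 5I)^2) = 3. The eigenspace has dimension 5 - 4 = 1, so there is 1 Jordan block; the rank sequence gives block sizes [2].

Assembling the blocks gives the Jordan form J above.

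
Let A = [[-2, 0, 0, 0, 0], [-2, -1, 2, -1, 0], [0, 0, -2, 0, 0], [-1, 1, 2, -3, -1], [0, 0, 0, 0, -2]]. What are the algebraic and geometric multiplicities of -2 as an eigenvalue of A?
algebraic multiplicity 5, geometric multiplicity 3

The characteristic polynomial is (x + 2)^5, so the factor x + 2 appears with exponent 5: the algebraic multiplicity is 5.

rank(A + 2I) = 2, so the eigenspace has dimension 5 - 2 = 3: the geometric multiplicity is 3.

Since 3 < 5, A is not diagonalizable.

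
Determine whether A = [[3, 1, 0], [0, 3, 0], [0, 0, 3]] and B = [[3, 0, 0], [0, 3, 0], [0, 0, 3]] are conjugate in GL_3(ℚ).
Both have characteristic polynomial (x - 3)^3, but the minimal polynomial of A is (x - 3)^2 while the minimal polynomial of B is x - 3. The minimal polynomial is a similarity invariant, so A and B are not similar.

No.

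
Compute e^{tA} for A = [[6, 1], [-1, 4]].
A has Jordan form J = [[5, 1], [0, 5]] with A = PJP^{-1}, so e^{tA} = P e^{tJ} P^{-1}.

For a Jordan block J_k(λ), e^{tJ_k(λ)} = e^{λt} · (I + tN + t^2 N^2/2! + ... + t^{k-1} N^{k-1}/(k-1)!) where N is the nilpotent superdiagonal part.

Assembling the blocks and conjugating back gives the entries of e^{tA} as shown above.

e^{tA} = [[(t + 1)*e^{5*t}, t*e^{5*t}], [-t*e^{5*t}, (1 - t)*e^{5*t}]]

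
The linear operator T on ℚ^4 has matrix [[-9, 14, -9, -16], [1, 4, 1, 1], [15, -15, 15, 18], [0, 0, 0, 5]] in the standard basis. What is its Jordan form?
The characteristic polynomial is det(xI - A) = x(x - 5)^3, so the eigenvalues are 0 (algebraic multiplicity 1), 5 (algebraic multiplicity 3).

For λ = 0: algebraic multiplicity 1 gives one 1×1 block.

For λ = 5: rank(A - 5I) = 3, rank((A - 5I)^2) = 2, rank((A - 5I)^3) = 1. The eigenspace has dimension 4 - 3 = 1, so there is 1 Jordan block; the rank sequence gives block sizes [3].

Assembling the blocks gives the Jordan form J above.

J = [[0, 0, 0, 0], [0, 5, 1, 0], [0, 0, 5, 1], [0, 0, 0, 5]]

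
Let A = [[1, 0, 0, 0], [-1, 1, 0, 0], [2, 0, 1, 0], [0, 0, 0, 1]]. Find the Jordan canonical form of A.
The characteristic polynomial is det(xI - A) = (x - 1)^4, so the eigenvalues are 1 (algebraic multiplicity 4).

For λ = 1: rank(A - I) = 1, rank((A - I)^2) = 0. The eigenspace has dimension 4 - 1 = 3, so there are 3 Jordan blocks; the rank sequence gives block sizes [2, 1, 1].

Assembling the blocks gives the Jordan form J above.

J = [[1, 1, 0, 0], [0, 1, 0, 0], [0, 0, 1, 0], [0, 0, 0, 1]]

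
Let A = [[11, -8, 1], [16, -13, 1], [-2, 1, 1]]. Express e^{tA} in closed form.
A has Jordan form J = [[-5, 0, 0], [0, 2, 1], [0, 0, 2]] with A = PJP^{-1}, so e^{tA} = P e^{tJ} P^{-1}.

For a Jordan block J_k(λ), e^{tJ_k(λ)} = e^{λt} · (I + tN + t^2 N^2/2! + ... + t^{k-1} N^{k-1}/(k-1)!) where N is the nilpotent superdiagonal part.

Assembling the blocks and conjugating back gives the entries of e^{tA} as shown above.

e^{tA} = [[(2*(t + 1)*e^{7*t} - 1)*e^{-5*t}, (-(t + 1)*e^{7*t} + 1)*e^{-5*t}, t*e^{2*t}], [2*((t + 1)*e^{7*t} - 1)*e^{-5*t}, (-(t + 1)*e^{7*t} + 2)*e^{-5*t}, t*e^{2*t}], [-2*t*e^{2*t}, t*e^{2*t}, (1 - t)*e^{2*t}]]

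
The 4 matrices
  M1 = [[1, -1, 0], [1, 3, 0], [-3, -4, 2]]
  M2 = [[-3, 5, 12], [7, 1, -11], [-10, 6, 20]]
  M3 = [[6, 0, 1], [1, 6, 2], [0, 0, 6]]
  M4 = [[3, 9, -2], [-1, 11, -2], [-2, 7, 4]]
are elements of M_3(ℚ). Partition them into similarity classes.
Characteristic polynomials: χ_{M1} = (x - 2)^3, χ_{M2} = (x - 6)^3, χ_{M3} = (x - 6)^3, χ_{M4} = (x - 6)^3.

{M1}: invariant factors (x - 2)^3.

{M2, M3, M4}: invariant factors (x - 6)^3.

Matrices are similar if and only if their invariant-factor lists agree; the partition into similarity classes is {M1}, {M2, M3, M4}.

2 classes: {M1}, {M2, M3, M4}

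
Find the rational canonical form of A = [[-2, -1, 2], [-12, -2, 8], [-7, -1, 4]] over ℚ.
R = [[0, 0, 4], [1, 0, 2], [0, 1, 0]]

The invariant factors of A (the non-unit diagonal entries of the Smith normal form of xI - A over ℚ[x]) are (x - 2)(x^2 + 2x + 2), each dividing the next. The characteristic polynomial is their product, (x - 2)(x^2 + 2x + 2).

The rational canonical form is the block-diagonal matrix of companion matrices C(f_i):
R = [[0, 0, 4], [1, 0, 2], [0, 1, 0]].

Note the characteristic polynomial does not split into linear factors over ℚ, so A has no Jordan form over ℚ; the rational canonical form exists over any field.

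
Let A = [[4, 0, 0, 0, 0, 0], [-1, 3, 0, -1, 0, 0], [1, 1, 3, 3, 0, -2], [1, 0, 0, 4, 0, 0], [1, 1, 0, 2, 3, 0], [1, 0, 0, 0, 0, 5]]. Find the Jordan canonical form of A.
J = [[3, 1, 0, 0, 0, 0], [0, 3, 0, 0, 0, 0], [0, 0, 3, 0, 0, 0], [0, 0, 0, 4, 1, 0], [0, 0, 0, 0, 4, 0], [0, 0, 0, 0, 0, 5]]

The characteristic polynomial is det(xI - A) = (x - 5)(x - 4)^2(x - 3)^3, so the eigenvalues are 3 (algebraic multiplicity 3), 4 (algebraic multiplicity 2), 5 (algebraic multiplicity 1).

For λ = 3: rank(A - 3I) = 4, rank((A - 3I)^2) = 3. The eigenspace has dimension 6 - 4 = 2, so there are 2 Jordan blocks; the rank sequence gives block sizes [2, 1].

For λ = 4: rank(A - 4I) = 5, rank((A - 4I)^2) = 4. The eigenspace has dimension 6 - 5 = 1, so there is 1 Jordan block; the rank sequence gives block sizes [2].

For λ = 5: algebraic multiplicity 1 gives one 1×1 block.

Assembling the blocks gives the Jordan form J above.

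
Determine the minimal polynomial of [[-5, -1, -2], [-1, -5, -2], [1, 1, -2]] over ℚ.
The characteristic polynomial factors as (x + 4)^3. The minimal polynomial is ∏(x - λ)^{k_λ} where k_λ is the size of the largest Jordan block at λ.

For λ = -4: rank(A + 4I) = 1, and the largest Jordan block has size 2 (the smallest k with rank((A + 4I)^k) = rank((A + 4I)^(k+1))).

So m_A(x) = (x + 4)^2.

m_A(x) = (x + 4)^2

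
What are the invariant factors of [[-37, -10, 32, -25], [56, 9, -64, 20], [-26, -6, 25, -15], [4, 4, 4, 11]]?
x - 1, (x - 3)^2(x - 1)

The Jordan structure of A has elementary divisors (x - 1), (x - 1), (x - 3)^2. Arranging the block sizes at each eigenvalue in decreasing order and taking row products gives the invariant factors.

Invariant factors (smallest first, each dividing the next): x - 1, (x - 3)^2(x - 1).

Check: the last factor (x - 3)^2(x - 1) is the minimal polynomial, and the product (x - 3)^2(x - 1)^2 is the characteristic polynomial.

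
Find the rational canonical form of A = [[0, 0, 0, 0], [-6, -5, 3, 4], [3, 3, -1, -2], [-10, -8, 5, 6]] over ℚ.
R = [[0, 0, 0, 0], [1, 0, 0, 2], [0, 1, 0, -2], [0, 0, 1, 0]]

The invariant factors of A (the non-unit diagonal entries of the Smith normal form of xI - A over ℚ[x]) are x(x^3 + 2x - 2), each dividing the next. The characteristic polynomial is their product, x(x^3 + 2x - 2).

The rational canonical form is the block-diagonal matrix of companion matrices C(f_i):
R = [[0, 0, 0, 0], [1, 0, 0, 2], [0, 1, 0, -2], [0, 0, 1, 0]].

Note the characteristic polynomial does not split into linear factors over ℚ, so A has no Jordan form over ℚ; the rational canonical form exists over any field.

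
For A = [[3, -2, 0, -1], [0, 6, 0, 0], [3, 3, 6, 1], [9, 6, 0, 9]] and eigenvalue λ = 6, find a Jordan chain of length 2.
We seek v_1 ∈ ker((A - 6I)^2) \ ker(A - 6I), then set v_{i+1} = (A - 6I) v_i.

One such chain is v_1 = [[-1, 1, 0, 0]]^T, v_2 = [[1, 0, 0, -3]]^T. Check: (A - 6I) v_2 = [[0, 0, 0, 0]]^T = 0.

v_1 = [[-1, 1, 0, 0]]^T, v_2 = [[1, 0, 0, -3]]^T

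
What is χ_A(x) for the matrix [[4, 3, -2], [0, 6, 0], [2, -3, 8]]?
xI - A = [[x - 4, -3, 2], [0, x - 6, 0], [-2, 3, x - 8]].

Expanding det(xI - A) along the first row:
det(xI - A) = + (x - 4)·det([[x - 6, 0], [3, x - 8]]) - (-3)·det([[0, 0], [-2, x - 8]]) + (2)·det([[0, x - 6], [-2, 3]]).

Evaluating gives χ_A(x) = x^3 - 18x^2 + 108x - 216 = (x - 6)^3.

χ_A(x) = (x - 6)^3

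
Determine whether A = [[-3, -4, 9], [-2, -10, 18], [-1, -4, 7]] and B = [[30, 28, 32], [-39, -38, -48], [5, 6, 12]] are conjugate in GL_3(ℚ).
No.

trace(A) = -6 but trace(B) = 4. The trace is a similarity invariant, so A and B are not similar.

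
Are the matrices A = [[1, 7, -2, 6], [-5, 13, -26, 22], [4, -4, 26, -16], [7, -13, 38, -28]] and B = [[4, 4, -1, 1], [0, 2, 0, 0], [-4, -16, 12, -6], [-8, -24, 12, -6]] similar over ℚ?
Two matrices over a field are similar if and only if they have the same invariant factors.

Both A and B have characteristic polynomial (x - 6)(x - 2)^3 and minimal polynomial (x - 6)(x - 2)^2. Computing further, both have invariant factors x - 2, (x - 6)(x - 2)^2. Hence A and B are similar.

Yes.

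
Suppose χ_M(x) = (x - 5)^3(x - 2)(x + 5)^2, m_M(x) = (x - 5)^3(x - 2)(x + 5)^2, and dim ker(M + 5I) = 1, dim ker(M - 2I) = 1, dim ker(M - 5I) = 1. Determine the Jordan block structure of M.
Jordan blocks: (-5, 2), (2, 1), (5, 3)

λ = -5: algebraic multiplicity 2 (exponent in χ_M), largest block size 2 (exponent in m_M), 1 block (geometric multiplicity). This forces block sizes [2].
λ = 2: algebraic multiplicity 1 (exponent in χ_M), largest block size 1 (exponent in m_M), 1 block (geometric multiplicity). This forces block sizes [1].
λ = 5: algebraic multiplicity 3 (exponent in χ_M), largest block size 3 (exponent in m_M), 1 block (geometric multiplicity). This forces block sizes [3].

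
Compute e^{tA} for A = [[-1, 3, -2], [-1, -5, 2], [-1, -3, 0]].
e^{tA} = [[(t + 1)*e^{-2*t}, 3*t*e^{-2*t}, -2*t*e^{-2*t}], [-t*e^{-2*t}, (1 - 3*t)*e^{-2*t}, 2*t*e^{-2*t}], [-t*e^{-2*t}, -3*t*e^{-2*t}, (2*t + 1)*e^{-2*t}]]

A has Jordan form J = [[-2, 1, 0], [0, -2, 0], [0, 0, -2]] with A = PJP^{-1}, so e^{tA} = P e^{tJ} P^{-1}.

For a Jordan block J_k(λ), e^{tJ_k(λ)} = e^{λt} · (I + tN + t^2 N^2/2! + ... + t^{k-1} N^{k-1}/(k-1)!) where N is the nilpotent superdiagonal part.

Assembling the blocks and conjugating back gives the entries of e^{tA} as shown above.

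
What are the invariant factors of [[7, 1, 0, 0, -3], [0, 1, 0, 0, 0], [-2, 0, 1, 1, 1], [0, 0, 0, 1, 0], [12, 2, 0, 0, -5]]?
The Jordan structure of A has elementary divisors (x - 1)^2, (x - 1)^2, (x - 1). Arranging the block sizes at each eigenvalue in decreasing order and taking row products gives the invariant factors.

Invariant factors (smallest first, each dividing the next): x - 1, (x - 1)^2, (x - 1)^2.

Check: the last factor (x - 1)^2 is the minimal polynomial, and the product (x - 1)^5 is the characteristic polynomial.

x - 1, (x - 1)^2, (x - 1)^2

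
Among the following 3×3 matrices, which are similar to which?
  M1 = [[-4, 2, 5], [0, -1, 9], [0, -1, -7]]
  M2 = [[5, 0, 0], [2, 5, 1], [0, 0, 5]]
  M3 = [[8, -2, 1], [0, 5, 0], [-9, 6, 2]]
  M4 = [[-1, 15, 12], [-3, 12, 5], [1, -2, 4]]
3 classes: {M1}, {M2, M3}, {M4}

Characteristic polynomials: χ_{M1} = (x + 4)^3, χ_{M2} = (x - 5)^3, χ_{M3} = (x - 5)^3, χ_{M4} = (x - 5)^3.

{M1}: invariant factors (x + 4)^3.

{M2, M3}: invariant factors x - 5, (x - 5)^2.

{M4}: invariant factors (x - 5)^3.

Matrices are similar if and only if their invariant-factor lists agree; the partition into similarity classes is {M1}, {M2, M3}, {M4}.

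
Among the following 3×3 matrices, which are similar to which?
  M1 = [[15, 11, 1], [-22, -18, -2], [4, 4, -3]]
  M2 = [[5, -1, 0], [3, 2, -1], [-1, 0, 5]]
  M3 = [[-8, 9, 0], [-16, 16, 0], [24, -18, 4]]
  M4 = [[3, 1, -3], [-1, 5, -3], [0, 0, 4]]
3 classes: {M1}, {M2}, {M3, M4}

Characteristic polynomials: χ_{M1} = (x - 4)(x + 5)^2, χ_{M2} = (x - 4)^3, χ_{M3} = (x - 4)^3, χ_{M4} = (x - 4)^3.

{M1}: invariant factors (x - 4)(x + 5)^2.

{M2}: invariant factors (x - 4)^3.

{M3, M4}: invariant factors x - 4, (x - 4)^2.

Matrices are similar if and only if their invariant-factor lists agree; the partition into similarity classes is {M1}, {M2}, {M3, M4}.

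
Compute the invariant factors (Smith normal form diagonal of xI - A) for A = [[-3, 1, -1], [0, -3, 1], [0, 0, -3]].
(x + 3)^3

The Jordan structure of A has elementary divisors (x + 3)^3. Arranging the block sizes at each eigenvalue in decreasing order and taking row products gives the invariant factors.

Invariant factors (smallest first, each dividing the next): (x + 3)^3.

Check: the last factor (x + 3)^3 is the minimal polynomial, and the product (x + 3)^3 is the characteristic polynomial.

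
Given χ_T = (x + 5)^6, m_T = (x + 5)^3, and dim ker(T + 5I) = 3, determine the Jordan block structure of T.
Jordan blocks: (-5, 3), (-5, 2), (-5, 1)

λ = -5: algebraic multiplicity 6 (exponent in χ_T), largest block size 3 (exponent in m_T), 3 blocks (geometric multiplicity). These force block sizes [3, 2, 1].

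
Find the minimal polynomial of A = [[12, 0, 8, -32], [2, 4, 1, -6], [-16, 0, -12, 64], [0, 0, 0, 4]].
m_A(x) = (x - 4)^2(x + 4)

The characteristic polynomial factors as (x - 4)^3(x + 4). The minimal polynomial is ∏(x - λ)^{k_λ} where k_λ is the size of the largest Jordan block at λ.

For λ = -4: rank(A + 4I) = 3, and the largest Jordan block has size 1 (the smallest k with rank((A + 4I)^k) = rank((A + 4I)^(k+1))).
For λ = 4: rank(A - 4I) = 2, and the largest Jordan block has size 2 (the smallest k with rank((A - 4I)^k) = rank((A - 4I)^(k+1))).

So m_A(x) = (x - 4)^2(x + 4).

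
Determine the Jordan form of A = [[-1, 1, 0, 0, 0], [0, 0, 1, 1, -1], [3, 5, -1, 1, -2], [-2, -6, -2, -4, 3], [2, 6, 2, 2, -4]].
The characteristic polynomial is det(xI - A) = (x + 2)^5, so the eigenvalues are -2 (algebraic multiplicity 5).

For λ = -2: rank(A + 2I) = 3, rank((A + 2I)^2) = 1, rank((A + 2I)^3) = 0. The eigenspace has dimension 5 - 3 = 2, so there are 2 Jordan blocks; the rank sequence gives block sizes [3, 2].

Assembling the blocks gives the Jordan form J above.

J = [[-2, 1, 0, 0, 0], [0, -2, 1, 0, 0], [0, 0, -2, 0, 0], [0, 0, 0, -2, 1], [0, 0, 0, 0, -2]]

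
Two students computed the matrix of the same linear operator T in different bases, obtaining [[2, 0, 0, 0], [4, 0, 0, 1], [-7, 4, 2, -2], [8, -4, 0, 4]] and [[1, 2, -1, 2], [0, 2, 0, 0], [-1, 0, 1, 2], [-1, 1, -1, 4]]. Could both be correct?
Two matrices over a field are similar if and only if they have the same invariant factors.

Both A and B have characteristic polynomial (x - 2)^4 and minimal polynomial (x - 2)^2. Computing further, both have invariant factors (x - 2)^2, (x - 2)^2. Hence A and B are similar.

Yes.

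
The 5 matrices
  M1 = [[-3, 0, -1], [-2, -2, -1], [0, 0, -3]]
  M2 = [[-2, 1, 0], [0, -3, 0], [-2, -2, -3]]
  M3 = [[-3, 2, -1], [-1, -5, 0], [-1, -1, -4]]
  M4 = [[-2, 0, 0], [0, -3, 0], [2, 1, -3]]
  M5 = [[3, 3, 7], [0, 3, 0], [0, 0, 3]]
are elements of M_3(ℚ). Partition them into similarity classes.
Characteristic polynomials: χ_{M1} = (x + 2)(x + 3)^2, χ_{M2} = (x + 2)(x + 3)^2, χ_{M3} = (x + 4)^3, χ_{M4} = (x + 2)(x + 3)^2, χ_{M5} = (x - 3)^3.

{M1, M4}: invariant factors (x + 2)(x + 3)^2.

{M2}: invariant factors x + 3, (x + 2)(x + 3).

{M3}: invariant factors (x + 4)^3.

{M5}: invariant factors x - 3, (x - 3)^2.

Matrices are similar if and only if their invariant-factor lists agree; the partition into similarity classes is {M1, M4}, {M2}, {M3}, {M5}.

4 classes: {M1, M4}, {M2}, {M3}, {M5}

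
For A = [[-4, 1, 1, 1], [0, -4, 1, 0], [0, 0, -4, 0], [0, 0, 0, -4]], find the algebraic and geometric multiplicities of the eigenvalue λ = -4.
algebraic multiplicity 4, geometric multiplicity 2

The characteristic polynomial is (x + 4)^4, so the factor x + 4 appears with exponent 4: the algebraic multiplicity is 4.

rank(A + 4I) = 2, so the eigenspace has dimension 4 - 2 = 2: the geometric multiplicity is 2.

Since 2 < 4, A is not diagonalizable.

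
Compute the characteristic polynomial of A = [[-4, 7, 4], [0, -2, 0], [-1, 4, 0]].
xI - A = [[x + 4, -7, -4], [0, x + 2, 0], [1, -4, x]].

Expanding det(xI - A) along the first row:
det(xI - A) = + (x + 4)·det([[x + 2, 0], [-4, x]]) - (-7)·det([[0, 0], [1, x]]) + (-4)·det([[0, x + 2], [1, -4]]).

Evaluating gives χ_A(x) = x^3 + 6x^2 + 12x + 8 = (x + 2)^3.

χ_A(x) = (x + 2)^3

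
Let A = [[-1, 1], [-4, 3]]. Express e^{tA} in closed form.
A has Jordan form J = [[1, 1], [0, 1]] with A = PJP^{-1}, so e^{tA} = P e^{tJ} P^{-1}.

For a Jordan block J_k(λ), e^{tJ_k(λ)} = e^{λt} · (I + tN + t^2 N^2/2! + ... + t^{k-1} N^{k-1}/(k-1)!) where N is the nilpotent superdiagonal part.

Assembling the blocks and conjugating back gives the entries of e^{tA} as shown above.

e^{tA} = [[(1 - 2*t)*e^{t}, t*e^{t}], [-4*t*e^{t}, (2*t + 1)*e^{t}]]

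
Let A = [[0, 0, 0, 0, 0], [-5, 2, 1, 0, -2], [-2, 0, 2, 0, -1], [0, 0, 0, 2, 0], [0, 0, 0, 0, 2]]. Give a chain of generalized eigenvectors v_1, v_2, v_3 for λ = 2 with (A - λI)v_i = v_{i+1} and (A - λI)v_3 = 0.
We seek v_1 ∈ ker((A - 2I)^3) \ ker((A - 2I)^2), then set v_{i+1} = (A - 2I) v_i.

One such chain is v_1 = [[0, 0, 0, 1, -1]]^T, v_2 = [[0, 2, 1, 0, 0]]^T, v_3 = [[0, 1, 0, 0, 0]]^T. Check: (A - 2I) v_3 = [[0, 0, 0, 0, 0]]^T = 0.

v_1 = [[0, 0, 0, 1, -1]]^T, v_2 = [[0, 2, 1, 0, 0]]^T, v_3 = [[0, 1, 0, 0, 0]]^T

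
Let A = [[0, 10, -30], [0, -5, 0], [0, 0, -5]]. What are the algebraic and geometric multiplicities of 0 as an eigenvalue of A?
algebraic multiplicity 1, geometric multiplicity 1

The characteristic polynomial is x(x + 5)^2, so the factor x appears with exponent 1: the algebraic multiplicity is 1.

rank(A) = 2, so the eigenspace has dimension 3 - 2 = 1: the geometric multiplicity is 1.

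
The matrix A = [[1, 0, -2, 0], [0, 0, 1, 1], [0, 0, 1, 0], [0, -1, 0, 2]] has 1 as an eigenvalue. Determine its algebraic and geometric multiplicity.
The characteristic polynomial is (x - 1)^4, so the factor x - 1 appears with exponent 4: the algebraic multiplicity is 4.

rank(A - I) = 2, so the eigenspace has dimension 4 - 2 = 2: the geometric multiplicity is 2.

Since 2 < 4, A is not diagonalizable.

algebraic multiplicity 4, geometric multiplicity 2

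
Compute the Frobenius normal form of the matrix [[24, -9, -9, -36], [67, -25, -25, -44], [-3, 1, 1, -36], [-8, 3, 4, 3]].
The invariant factors of A (the non-unit diagonal entries of the Smith normal form of xI - A over ℚ[x]) are (x - 6)(x + 2)(x^2 + x + 4), each dividing the next. The characteristic polynomial is their product, (x - 6)(x + 2)(x^2 + x + 4).

The rational canonical form is the block-diagonal matrix of companion matrices C(f_i):
R = [[0, 0, 0, 48], [1, 0, 0, 28], [0, 1, 0, 12], [0, 0, 1, 3]].

Note the characteristic polynomial does not split into linear factors over ℚ, so A has no Jordan form over ℚ; the rational canonical form exists over any field.

R = [[0, 0, 0, 48], [1, 0, 0, 28], [0, 1, 0, 12], [0, 0, 1, 3]]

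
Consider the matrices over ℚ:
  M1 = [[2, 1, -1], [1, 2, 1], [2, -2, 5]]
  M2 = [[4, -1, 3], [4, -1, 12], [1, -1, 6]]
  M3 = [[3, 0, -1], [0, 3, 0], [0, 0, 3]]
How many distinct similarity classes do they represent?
1 class: {M1, M2, M3}

Characteristic polynomials: χ_{M1} = (x - 3)^3, χ_{M2} = (x - 3)^3, χ_{M3} = (x - 3)^3.

{M1, M2, M3}: invariant factors x - 3, (x - 3)^2.

Matrices are similar if and only if their invariant-factor lists agree; the partition into similarity classes is {M1, M2, M3}.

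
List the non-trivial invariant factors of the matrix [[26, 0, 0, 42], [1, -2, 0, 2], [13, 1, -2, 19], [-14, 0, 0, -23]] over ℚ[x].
The Jordan structure of A has elementary divisors (x + 2)^3, (x - 5). Arranging the block sizes at each eigenvalue in decreasing order and taking row products gives the invariant factors.

Invariant factors (smallest first, each dividing the next): (x - 5)(x + 2)^3.

Check: the last factor (x - 5)(x + 2)^3 is the minimal polynomial, and the product (x - 5)(x + 2)^3 is the characteristic polynomial.

(x - 5)(x + 2)^3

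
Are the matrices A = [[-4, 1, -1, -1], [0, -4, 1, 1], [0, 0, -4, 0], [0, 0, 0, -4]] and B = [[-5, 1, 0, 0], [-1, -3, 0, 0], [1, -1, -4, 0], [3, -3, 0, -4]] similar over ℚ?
Both have characteristic polynomial (x + 4)^4, but the minimal polynomial of A is (x + 4)^3 while the minimal polynomial of B is (x + 4)^2. The minimal polynomial is a similarity invariant, so A and B are not similar.

No.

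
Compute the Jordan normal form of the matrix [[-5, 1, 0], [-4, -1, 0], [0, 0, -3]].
J = [[-3, 1, 0], [0, -3, 0], [0, 0, -3]]

The characteristic polynomial is det(xI - A) = (x + 3)^3, so the eigenvalues are -3 (algebraic multiplicity 3).

For λ = -3: rank(A + 3I) = 1, rank((A + 3I)^2) = 0. The eigenspace has dimension 3 - 1 = 2, so there are 2 Jordan blocks; the rank sequence gives block sizes [2, 1].

Assembling the blocks gives the Jordan form J above.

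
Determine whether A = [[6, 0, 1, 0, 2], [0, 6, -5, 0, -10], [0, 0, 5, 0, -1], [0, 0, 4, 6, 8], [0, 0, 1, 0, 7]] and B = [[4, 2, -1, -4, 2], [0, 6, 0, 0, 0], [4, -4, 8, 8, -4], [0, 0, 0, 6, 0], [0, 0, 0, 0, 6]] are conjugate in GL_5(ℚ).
No.

Both have characteristic polynomial (x - 6)^5, but the minimal polynomial of A is (x - 6)^3 while the minimal polynomial of B is (x - 6)^2. The minimal polynomial is a similarity invariant, so A and B are not similar.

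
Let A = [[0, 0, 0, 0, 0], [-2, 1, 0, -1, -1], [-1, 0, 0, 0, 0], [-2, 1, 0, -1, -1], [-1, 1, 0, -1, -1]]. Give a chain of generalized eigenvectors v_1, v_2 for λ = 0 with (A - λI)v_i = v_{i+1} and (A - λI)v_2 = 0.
We seek v_1 ∈ ker(A^2) \ ker(A), then set v_{i+1} = A v_i.

One such chain is v_1 = [[1, 0, 1, -1, 0]]^T, v_2 = [[0, -1, -1, -1, 0]]^T. Check: A v_2 = [[0, 0, 0, 0, 0]]^T = 0.

v_1 = [[1, 0, 1, -1, 0]]^T, v_2 = [[0, -1, -1, -1, 0]]^T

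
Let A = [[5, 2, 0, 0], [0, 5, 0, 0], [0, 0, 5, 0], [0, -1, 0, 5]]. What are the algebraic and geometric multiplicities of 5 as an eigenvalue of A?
algebraic multiplicity 4, geometric multiplicity 3

The characteristic polynomial is (x - 5)^4, so the factor x - 5 appears with exponent 4: the algebraic multiplicity is 4.

rank(A - 5I) = 1, so the eigenspace has dimension 4 - 1 = 3: the geometric multiplicity is 3.

Since 3 < 4, A is not diagonalizable.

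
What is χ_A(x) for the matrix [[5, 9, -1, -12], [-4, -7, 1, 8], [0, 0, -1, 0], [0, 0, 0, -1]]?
χ_A(x) = (x + 1)^4

xI - A = [[x - 5, -9, 1, 12], [4, x + 7, -1, -8], [0, 0, x + 1, 0], [0, 0, 0, x + 1]].

Expanding det(xI - A) along the first row:
det(xI - A) = + (x - 5)·det([[x + 7, -1, -8], [0, x + 1, 0], [0, 0, x + 1]]) - (-9)·det([[4, -1, -8], [0, x + 1, 0], [0, 0, x + 1]]) + (1)·det([[4, x + 7, -8], [0, 0, 0], [0, 0, x + 1]]) - (12)·det([[4, x + 7, -1], [0, 0, x + 1], [0, 0, 0]]).

Evaluating gives χ_A(x) = x^4 + 4x^3 + 6x^2 + 4x + 1 = (x + 1)^4.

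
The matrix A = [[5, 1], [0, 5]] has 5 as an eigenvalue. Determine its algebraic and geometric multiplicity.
The characteristic polynomial is (x - 5)^2, so the factor x - 5 appears with exponent 2: the algebraic multiplicity is 2.

rank(A - 5I) = 1, so the eigenspace has dimension 2 - 1 = 1: the geometric multiplicity is 1.

Since 1 < 2, A is not diagonalizable.

algebraic multiplicity 2, geometric multiplicity 1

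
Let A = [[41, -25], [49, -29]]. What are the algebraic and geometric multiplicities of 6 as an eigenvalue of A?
The characteristic polynomial is (x - 6)^2, so the factor x - 6 appears with exponent 2: the algebraic multiplicity is 2.

rank(A - 6I) = 1, so the eigenspace has dimension 2 - 1 = 1: the geometric multiplicity is 1.

Since 1 < 2, A is not diagonalizable.

algebraic multiplicity 2, geometric multiplicity 1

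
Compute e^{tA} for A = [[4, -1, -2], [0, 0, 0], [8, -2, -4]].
e^{tA} = [[4*t + 1, -t, -2*t], [0, 1, 0], [8*t, -2*t, 1 - 4*t]]

A has Jordan form J = [[0, 1, 0], [0, 0, 0], [0, 0, 0]] with A = PJP^{-1}, so e^{tA} = P e^{tJ} P^{-1}.

For a Jordan block J_k(λ), e^{tJ_k(λ)} = e^{λt} · (I + tN + t^2 N^2/2! + ... + t^{k-1} N^{k-1}/(k-1)!) where N is the nilpotent superdiagonal part.

Assembling the blocks and conjugating back gives the entries of e^{tA} as shown above.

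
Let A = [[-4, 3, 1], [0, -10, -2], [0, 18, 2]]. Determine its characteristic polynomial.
xI - A = [[x + 4, -3, -1], [0, x + 10, 2], [0, -18, x - 2]].

Expanding det(xI - A) along the first row:
det(xI - A) = + (x + 4)·det([[x + 10, 2], [-18, x - 2]]) - (-3)·det([[0, 2], [0, x - 2]]) + (-1)·det([[0, x + 10], [0, -18]]).

Evaluating gives χ_A(x) = x^3 + 12x^2 + 48x + 64 = (x + 4)^3.

χ_A(x) = (x + 4)^3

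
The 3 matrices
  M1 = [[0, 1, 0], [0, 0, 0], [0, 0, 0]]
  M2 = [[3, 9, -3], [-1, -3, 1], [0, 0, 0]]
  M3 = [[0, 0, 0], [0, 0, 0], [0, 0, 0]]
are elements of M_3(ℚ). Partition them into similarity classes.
Characteristic polynomials: χ_{M1} = x^3, χ_{M2} = x^3, χ_{M3} = x^3.

{M1, M2}: invariant factors x, x^2.

{M3}: invariant factors x, x, x.

Matrices are similar if and only if their invariant-factor lists agree; the partition into similarity classes is {M1, M2}, {M3}.

2 classes: {M1, M2}, {M3}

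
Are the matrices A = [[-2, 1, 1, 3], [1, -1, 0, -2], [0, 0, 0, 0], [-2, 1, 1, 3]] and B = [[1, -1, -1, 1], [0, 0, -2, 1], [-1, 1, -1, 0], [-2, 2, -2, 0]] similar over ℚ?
No.

Both have characteristic polynomial x^4, but the minimal polynomial of A is x^3 while the minimal polynomial of B is x^2. The minimal polynomial is a similarity invariant, so A and B are not similar.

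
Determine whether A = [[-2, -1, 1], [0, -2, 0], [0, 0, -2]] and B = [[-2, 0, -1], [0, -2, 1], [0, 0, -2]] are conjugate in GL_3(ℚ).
Two matrices over a field are similar if and only if they have the same invariant factors.

Both A and B have characteristic polynomial (x + 2)^3 and minimal polynomial (x + 2)^2. Computing further, both have invariant factors x + 2, (x + 2)^2. Hence A and B are similar.

Yes.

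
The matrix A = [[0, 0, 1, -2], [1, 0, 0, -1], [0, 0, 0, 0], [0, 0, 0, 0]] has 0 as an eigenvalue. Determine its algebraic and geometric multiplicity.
The characteristic polynomial is x^4, so the factor x appears with exponent 4: the algebraic multiplicity is 4.

rank(A) = 2, so the eigenspace has dimension 4 - 2 = 2: the geometric multiplicity is 2.

Since 2 < 4, A is not diagonalizable.

algebraic multiplicity 4, geometric multiplicity 2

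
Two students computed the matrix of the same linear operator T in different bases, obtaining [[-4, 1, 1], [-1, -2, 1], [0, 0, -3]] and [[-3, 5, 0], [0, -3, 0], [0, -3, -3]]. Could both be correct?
Yes.

Two matrices over a field are similar if and only if they have the same invariant factors.

Both A and B have characteristic polynomial (x + 3)^3 and minimal polynomial (x + 3)^2. Computing further, both have invariant factors x + 3, (x + 3)^2. Hence A and B are similar.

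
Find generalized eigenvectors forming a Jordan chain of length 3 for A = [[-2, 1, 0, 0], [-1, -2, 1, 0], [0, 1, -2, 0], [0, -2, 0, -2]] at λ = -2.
v_1 = [[0, 0, 1, 0]]^T, v_2 = [[0, 1, 0, 0]]^T, v_3 = [[1, 0, 1, -2]]^T

We seek v_1 ∈ ker((A + 2I)^3) \ ker((A + 2I)^2), then set v_{i+1} = (A + 2I) v_i.

One such chain is v_1 = [[0, 0, 1, 0]]^T, v_2 = [[0, 1, 0, 0]]^T, v_3 = [[1, 0, 1, -2]]^T. Check: (A + 2I) v_3 = [[0, 0, 0, 0]]^T = 0.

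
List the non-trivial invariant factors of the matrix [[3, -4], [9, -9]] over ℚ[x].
(x + 3)^2

The Jordan structure of A has elementary divisors (x + 3)^2. Arranging the block sizes at each eigenvalue in decreasing order and taking row products gives the invariant factors.

Invariant factors (smallest first, each dividing the next): (x + 3)^2.

Check: the last factor (x + 3)^2 is the minimal polynomial, and the product (x + 3)^2 is the characteristic polynomial.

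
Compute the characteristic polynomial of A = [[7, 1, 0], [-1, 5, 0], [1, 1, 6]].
xI - A = [[x - 7, -1, 0], [1, x - 5, 0], [-1, -1, x - 6]].

Expanding det(xI - A) along the first row:
det(xI - A) = + (x - 7)·det([[x - 5, 0], [-1, x - 6]]) - (-1)·det([[1, 0], [-1, x - 6]]) + (0)·det([[1, x - 5], [-1, -1]]).

Evaluating gives χ_A(x) = x^3 - 18x^2 + 108x - 216 = (x - 6)^3.

χ_A(x) = (x - 6)^3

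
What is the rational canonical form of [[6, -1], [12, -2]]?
The invariant factors of A (the non-unit diagonal entries of the Smith normal form of xI - A over ℚ[x]) are x(x - 4), each dividing the next. The characteristic polynomial is their product, x(x - 4).

The rational canonical form is the block-diagonal matrix of companion matrices C(f_i):
R = [[0, 0], [1, 4]].

R = [[0, 0], [1, 4]]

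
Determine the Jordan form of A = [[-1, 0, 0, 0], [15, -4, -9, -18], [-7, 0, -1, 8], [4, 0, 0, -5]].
The characteristic polynomial is det(xI - A) = (x + 1)^2(x + 4)(x + 5), so the eigenvalues are -5 (algebraic multiplicity 1), -4 (algebraic multiplicity 1), -1 (algebraic multiplicity 2).

For λ = -5: algebraic multiplicity 1 gives one 1×1 block.

For λ = -4: algebraic multiplicity 1 gives one 1×1 block.

For λ = -1: rank(A + I) = 3, rank((A + I)^2) = 2. The eigenspace has dimension 4 - 3 = 1, so there is 1 Jordan block; the rank sequence gives block sizes [2].

Assembling the blocks gives the Jordan form J above.

J = [[-5, 0, 0, 0], [0, -4, 0, 0], [0, 0, -1, 1], [0, 0, 0, -1]]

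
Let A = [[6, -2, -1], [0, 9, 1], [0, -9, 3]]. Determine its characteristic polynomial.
χ_A(x) = (x - 6)^3

xI - A = [[x - 6, 2, 1], [0, x - 9, -1], [0, 9, x - 3]].

Expanding det(xI - A) along the first row:
det(xI - A) = + (x - 6)·det([[x - 9, -1], [9, x - 3]]) - (2)·det([[0, -1], [0, x - 3]]) + (1)·det([[0, x - 9], [0, 9]]).

Evaluating gives χ_A(x) = x^3 - 18x^2 + 108x - 216 = (x - 6)^3.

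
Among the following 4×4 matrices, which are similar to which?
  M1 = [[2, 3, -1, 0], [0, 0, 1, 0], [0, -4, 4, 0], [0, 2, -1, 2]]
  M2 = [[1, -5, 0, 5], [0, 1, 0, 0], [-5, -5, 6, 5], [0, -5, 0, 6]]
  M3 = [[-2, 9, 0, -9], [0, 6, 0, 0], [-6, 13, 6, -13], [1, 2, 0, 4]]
Characteristic polynomials: χ_{M1} = (x - 2)^4, χ_{M2} = (x - 6)^2(x - 1)^2, χ_{M3} = (x - 6)^2(x - 1)^2.

{M1}: invariant factors x - 2, (x - 2)^3.

{M2}: invariant factors (x - 6)(x - 1), (x - 6)(x - 1).

{M3}: invariant factors x - 6, (x - 6)(x - 1)^2.

Matrices are similar if and only if their invariant-factor lists agree; the partition into similarity classes is {M1}, {M2}, {M3}.

3 classes: {M1}, {M2}, {M3}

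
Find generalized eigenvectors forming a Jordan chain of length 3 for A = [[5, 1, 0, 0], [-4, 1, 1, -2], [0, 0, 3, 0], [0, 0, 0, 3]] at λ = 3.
We seek v_1 ∈ ker((A - 3I)^3) \ ker((A - 3I)^2), then set v_{i+1} = (A - 3I) v_i.

One such chain is v_1 = [[0, 0, 1, 0]]^T, v_2 = [[0, 1, 0, 0]]^T, v_3 = [[1, -2, 0, 0]]^T. Check: (A - 3I) v_3 = [[0, 0, 0, 0]]^T = 0.

v_1 = [[0, 0, 1, 0]]^T, v_2 = [[0, 1, 0, 0]]^T, v_3 = [[1, -2, 0, 0]]^T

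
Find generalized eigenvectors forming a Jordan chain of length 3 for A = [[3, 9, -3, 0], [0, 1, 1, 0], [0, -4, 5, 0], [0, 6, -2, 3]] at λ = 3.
v_1 = [[0, 0, 1, 0]]^T, v_2 = [[-3, 1, 2, -2]]^T, v_3 = [[3, 0, 0, 2]]^T

We seek v_1 ∈ ker((A - 3I)^3) \ ker((A - 3I)^2), then set v_{i+1} = (A - 3I) v_i.

One such chain is v_1 = [[0, 0, 1, 0]]^T, v_2 = [[-3, 1, 2, -2]]^T, v_3 = [[3, 0, 0, 2]]^T. Check: (A - 3I) v_3 = [[0, 0, 0, 0]]^T = 0.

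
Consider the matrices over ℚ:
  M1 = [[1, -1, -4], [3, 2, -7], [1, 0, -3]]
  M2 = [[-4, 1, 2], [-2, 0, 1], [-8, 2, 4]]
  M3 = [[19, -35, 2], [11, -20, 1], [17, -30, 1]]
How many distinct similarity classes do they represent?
1 class: {M1, M2, M3}

Characteristic polynomials: χ_{M1} = x^3, χ_{M2} = x^3, χ_{M3} = x^3.

{M1, M2, M3}: invariant factors x^3.

Matrices are similar if and only if their invariant-factor lists agree; the partition into similarity classes is {M1, M2, M3}.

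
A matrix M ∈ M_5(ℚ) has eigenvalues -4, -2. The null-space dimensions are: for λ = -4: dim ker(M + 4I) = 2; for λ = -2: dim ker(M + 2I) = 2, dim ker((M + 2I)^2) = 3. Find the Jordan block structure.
Jordan blocks: (-4, 1), (-4, 1), (-2, 2), (-2, 1)

λ = -4: successive nullity increments [2] count blocks of size ≥ k; block sizes are [1, 1].
λ = -2: successive nullity increments [2, 1] count blocks of size ≥ k; block sizes are [2, 1].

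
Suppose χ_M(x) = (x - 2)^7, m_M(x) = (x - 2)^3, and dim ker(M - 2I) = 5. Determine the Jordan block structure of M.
Jordan blocks: (2, 3), (2, 1), (2, 1), (2, 1), (2, 1)

λ = 2: algebraic multiplicity 7 (exponent in χ_M), largest block size 3 (exponent in m_M), 5 blocks (geometric multiplicity). These force block sizes [3, 1, 1, 1, 1].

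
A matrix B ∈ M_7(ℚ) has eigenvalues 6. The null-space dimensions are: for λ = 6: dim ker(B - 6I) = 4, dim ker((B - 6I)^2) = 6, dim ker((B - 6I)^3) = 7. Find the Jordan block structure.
λ = 6: successive nullity increments [4, 2, 1] count blocks of size ≥ k; block sizes are [3, 2, 1, 1].

Jordan blocks: (6, 3), (6, 2), (6, 1), (6, 1)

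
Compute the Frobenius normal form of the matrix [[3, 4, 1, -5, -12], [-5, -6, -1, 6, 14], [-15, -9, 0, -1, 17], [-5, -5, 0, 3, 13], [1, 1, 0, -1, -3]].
The invariant factors of A (the non-unit diagonal entries of the Smith normal form of xI - A over ℚ[x]) are x^2 + x + 6, (x + 1)(x^2 + x + 6), each dividing the next. The characteristic polynomial is their product, (x + 1)(x^2 + x + 6)^2.

The rational canonical form is the block-diagonal matrix of companion matrices C(f_i):
R = [[0, -6, 0, 0, 0], [1, -1, 0, 0, 0], [0, 0, 0, 0, -6], [0, 0, 1, 0, -7], [0, 0, 0, 1, -2]].

Note the characteristic polynomial does not split into linear factors over ℚ, so A has no Jordan form over ℚ; the rational canonical form exists over any field.

R = [[0, -6, 0, 0, 0], [1, -1, 0, 0, 0], [0, 0, 0, 0, -6], [0, 0, 1, 0, -7], [0, 0, 0, 1, -2]]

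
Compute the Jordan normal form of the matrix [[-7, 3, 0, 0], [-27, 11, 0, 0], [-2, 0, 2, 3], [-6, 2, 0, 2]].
The characteristic polynomial is det(xI - A) = (x - 2)^4, so the eigenvalues are 2 (algebraic multiplicity 4).

For λ = 2: rank(A - 2I) = 2, rank((A - 2I)^2) = 0. The eigenspace has dimension 4 - 2 = 2, so there are 2 Jordan blocks; the rank sequence gives block sizes [2, 2].

Assembling the blocks gives the Jordan form J above.

J = [[2, 1, 0, 0], [0, 2, 0, 0], [0, 0, 2, 1], [0, 0, 0, 2]]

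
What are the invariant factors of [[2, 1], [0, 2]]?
The Jordan structure of A has elementary divisors (x - 2)^2. Arranging the block sizes at each eigenvalue in decreasing order and taking row products gives the invariant factors.

Invariant factors (smallest first, each dividing the next): (x - 2)^2.

Check: the last factor (x - 2)^2 is the minimal polynomial, and the product (x - 2)^2 is the characteristic polynomial.

(x - 2)^2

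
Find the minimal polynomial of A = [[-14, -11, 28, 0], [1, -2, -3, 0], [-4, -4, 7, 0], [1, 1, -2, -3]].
m_A(x) = (x + 3)^3

The characteristic polynomial factors as (x + 3)^4. The minimal polynomial is ∏(x - λ)^{k_λ} where k_λ is the size of the largest Jordan block at λ.

For λ = -3: rank(A + 3I) = 2, and the largest Jordan block has size 3 (the smallest k with rank((A + 3I)^k) = rank((A + 3I)^(k+1))).

So m_A(x) = (x + 3)^3.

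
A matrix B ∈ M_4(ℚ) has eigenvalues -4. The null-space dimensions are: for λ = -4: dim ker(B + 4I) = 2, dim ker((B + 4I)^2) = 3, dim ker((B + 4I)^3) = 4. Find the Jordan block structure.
λ = -4: successive nullity increments [2, 1, 1] count blocks of size ≥ k; block sizes are [3, 1].

Jordan blocks: (-4, 3), (-4, 1)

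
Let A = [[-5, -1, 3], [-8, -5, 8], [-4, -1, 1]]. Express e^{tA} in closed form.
A has Jordan form J = [[-3, 1, 0], [0, -3, 1], [0, 0, -3]] with A = PJP^{-1}, so e^{tA} = P e^{tJ} P^{-1}.

For a Jordan block J_k(λ), e^{tJ_k(λ)} = e^{λt} · (I + tN + t^2 N^2/2! + ... + t^{k-1} N^{k-1}/(k-1)!) where N is the nilpotent superdiagonal part.

Assembling the blocks and conjugating back gives the entries of e^{tA} as shown above.

e^{tA} = [[(1 - 2*t)*e^{-3*t}, t*(t - 2)*e^{-3*t}/2, t*(3 - t)*e^{-3*t}], [-8*t*e^{-3*t}, (2*t^2 - 2*t + 1)*e^{-3*t}, 4*t*(2 - t)*e^{-3*t}], [-4*t*e^{-3*t}, t*(t - 1)*e^{-3*t}, (-2*t^2 + 4*t + 1)*e^{-3*t}]]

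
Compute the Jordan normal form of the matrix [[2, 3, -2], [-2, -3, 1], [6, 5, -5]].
J = [[-2, 1, 0], [0, -2, 1], [0, 0, -2]]

The characteristic polynomial is det(xI - A) = (x + 2)^3, so the eigenvalues are -2 (algebraic multiplicity 3).

For λ = -2: rank(A + 2I) = 2, rank((A + 2I)^2) = 1, rank((A + 2I)^3) = 0. The eigenspace has dimension 3 - 2 = 1, so there is 1 Jordan block; the rank sequence gives block sizes [3].

Assembling the blocks gives the Jordan form J above.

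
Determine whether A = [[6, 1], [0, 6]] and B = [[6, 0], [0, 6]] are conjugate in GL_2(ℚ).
Both have characteristic polynomial (x - 6)^2, but the minimal polynomial of A is (x - 6)^2 while the minimal polynomial of B is x - 6. The minimal polynomial is a similarity invariant, so A and B are not similar.

No.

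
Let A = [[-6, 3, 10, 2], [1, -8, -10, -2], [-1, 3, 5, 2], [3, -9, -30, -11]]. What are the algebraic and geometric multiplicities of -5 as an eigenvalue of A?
algebraic multiplicity 4, geometric multiplicity 3

The characteristic polynomial is (x + 5)^4, so the factor x + 5 appears with exponent 4: the algebraic multiplicity is 4.

rank(A + 5I) = 1, so the eigenspace has dimension 4 - 1 = 3: the geometric multiplicity is 3.

Since 3 < 4, A is not diagonalizable.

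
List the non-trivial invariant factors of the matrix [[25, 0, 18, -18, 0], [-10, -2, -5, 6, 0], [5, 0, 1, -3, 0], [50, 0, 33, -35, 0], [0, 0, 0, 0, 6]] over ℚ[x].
(x - 6)(x + 2)^3(x + 5)

The Jordan structure of A has elementary divisors (x + 5), (x + 2)^3, (x - 6). Arranging the block sizes at each eigenvalue in decreasing order and taking row products gives the invariant factors.

Invariant factors (smallest first, each dividing the next): (x - 6)(x + 2)^3(x + 5).

Check: the last factor (x - 6)(x + 2)^3(x + 5) is the minimal polynomial, and the product (x - 6)(x + 2)^3(x + 5) is the characteristic polynomial.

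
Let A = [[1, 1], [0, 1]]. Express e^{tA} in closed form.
A has Jordan form J = [[1, 1], [0, 1]] with A = PJP^{-1}, so e^{tA} = P e^{tJ} P^{-1}.

For a Jordan block J_k(λ), e^{tJ_k(λ)} = e^{λt} · (I + tN + t^2 N^2/2! + ... + t^{k-1} N^{k-1}/(k-1)!) where N is the nilpotent superdiagonal part.

Assembling the blocks and conjugating back gives the entries of e^{tA} as shown above.

e^{tA} = [[e^{t}, t*e^{t}], [0, e^{t}]]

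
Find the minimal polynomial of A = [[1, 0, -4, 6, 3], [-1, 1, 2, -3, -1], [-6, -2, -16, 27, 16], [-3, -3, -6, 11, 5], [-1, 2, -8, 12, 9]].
The characteristic polynomial factors as x^2(x - 2)^3. The minimal polynomial is ∏(x - λ)^{k_λ} where k_λ is the size of the largest Jordan block at λ.

For λ = 0: rank(A) = 4, and the largest Jordan block has size 2 (the smallest k with rank(A^k) = rank(A^(k+1))).
For λ = 2: rank(A - 2I) = 4, and the largest Jordan block has size 3 (the smallest k with rank((A - 2I)^k) = rank((A - 2I)^(k+1))).

So m_A(x) = x^2(x - 2)^3.

m_A(x) = x^2(x - 2)^3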